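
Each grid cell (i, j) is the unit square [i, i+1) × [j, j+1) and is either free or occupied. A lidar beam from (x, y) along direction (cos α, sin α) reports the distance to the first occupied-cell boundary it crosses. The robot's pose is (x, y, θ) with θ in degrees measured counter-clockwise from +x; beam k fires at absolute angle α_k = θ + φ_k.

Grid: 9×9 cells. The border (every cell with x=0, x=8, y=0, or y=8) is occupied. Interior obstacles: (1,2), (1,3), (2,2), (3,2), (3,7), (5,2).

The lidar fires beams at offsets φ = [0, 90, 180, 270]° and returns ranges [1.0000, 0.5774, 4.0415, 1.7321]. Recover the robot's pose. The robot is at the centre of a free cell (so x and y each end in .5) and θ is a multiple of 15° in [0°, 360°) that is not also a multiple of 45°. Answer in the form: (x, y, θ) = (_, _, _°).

(x, y, θ) = (1.5, 6.5, 120°)

Candidates: 43 free-cell centres × 16 headings = 688 poses. Raycast each; keep the one whose scan matches to 4 dp.
  (3.5, 1.5, 285°): beam 1 = 0.5176 ≠ 1.0000 ✗
  (7.5, 6.5, 240°): beam 1 = 4.0415 ≠ 1.0000 ✗
  (5.5, 4.5, 285°): beam 1 = 1.5529 ≠ 1.0000 ✗
  …
  (1.5, 6.5, 120°): r_1=1.0000, r_2=0.5774, r_3=4.0415, r_4=1.7321 — all match ✓
Unique over the lattice → pose = (1.5, 6.5, 120°).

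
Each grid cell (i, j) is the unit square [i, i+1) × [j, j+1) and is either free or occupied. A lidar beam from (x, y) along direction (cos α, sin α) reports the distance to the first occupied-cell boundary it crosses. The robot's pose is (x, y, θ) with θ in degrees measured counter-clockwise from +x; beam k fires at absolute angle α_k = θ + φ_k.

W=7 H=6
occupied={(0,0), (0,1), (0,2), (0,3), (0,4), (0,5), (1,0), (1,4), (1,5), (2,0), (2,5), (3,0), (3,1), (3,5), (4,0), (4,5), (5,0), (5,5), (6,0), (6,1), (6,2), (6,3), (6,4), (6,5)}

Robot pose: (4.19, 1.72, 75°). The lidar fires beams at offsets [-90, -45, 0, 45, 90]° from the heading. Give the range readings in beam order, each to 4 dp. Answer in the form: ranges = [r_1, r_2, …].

ranges = [1.8738, 2.0900, 3.3957, 3.7874, 0.1967]

beam 1: φ=-90°, α=345°
  direction (0.9659, -0.2588); cell (4,1); t to first gridline: x 0.8386, y 2.7819 (then +1.0353 / +3.8637)
    (5,1) via x @ 0.8386
    (6,1) via x @ 1.8738  # hit
  → r_1 = 1.8738
beam 2: φ=-45°, α=30°
  direction (0.8660, 0.5000); cell (4,1); t to first gridline: x 0.9353, y 0.5600 (then +1.1547 / +2.0000)
    (4,2) via y @ 0.5600
    (5,2) via x @ 0.9353
    (6,2) via x @ 2.0900  # hit
  → r_2 = 2.0900
beam 3: φ=0°, α=75°
  direction (0.2588, 0.9659); cell (4,1); t to first gridline: x 3.1296, y 0.2899 (then +3.8637 / +1.0353)
    (4,2) via y @ 0.2899
    (4,3) via y @ 1.3252
    (4,4) via y @ 2.3604
    (5,4) via x @ 3.1296
    (5,5) via y @ 3.3957  # hit
  → r_3 = 3.3957
beam 4: φ=45°, α=120°
  direction (-0.5000, 0.8660); cell (4,1); t to first gridline: x 0.3800, y 0.3233 (then +2.0000 / +1.1547)
    (4,2) via y @ 0.3233
    (3,2) via x @ 0.3800
    (3,3) via y @ 1.4780
    (2,3) via x @ 2.3800
    (2,4) via y @ 2.6327
    (2,5) via y @ 3.7874  # hit
  → r_4 = 3.7874
beam 5: φ=90°, α=165°
  direction (-0.9659, 0.2588); cell (4,1); t to first gridline: x 0.1967, y 1.0818 (then +1.0353 / +3.8637)
    (3,1) via x @ 0.1967  # hit
  → r_5 = 0.1967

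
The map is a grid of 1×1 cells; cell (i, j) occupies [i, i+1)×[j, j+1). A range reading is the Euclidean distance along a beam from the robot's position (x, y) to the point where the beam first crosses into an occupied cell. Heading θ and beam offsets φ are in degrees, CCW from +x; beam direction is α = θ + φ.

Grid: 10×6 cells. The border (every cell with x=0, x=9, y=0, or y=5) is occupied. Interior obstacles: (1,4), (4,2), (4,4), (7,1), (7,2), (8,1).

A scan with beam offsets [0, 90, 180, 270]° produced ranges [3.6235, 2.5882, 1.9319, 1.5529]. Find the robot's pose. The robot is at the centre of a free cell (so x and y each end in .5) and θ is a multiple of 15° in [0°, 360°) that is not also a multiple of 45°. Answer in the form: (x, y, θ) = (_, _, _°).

(x, y, θ) = (5.5, 3.5, 165°)

The pose lattice has 26·16 = 416 candidates. Test each by forward raycasting.
  (6.5, 2.5, 150°): beam 1 = 5.0000 ≠ 3.6235 ✗
  (5.5, 2.5, 30°): beam 1 = 4.0415 ≠ 3.6235 ✗
  (3.5, 1.5, 150°): beam 1 = 2.8868 ≠ 3.6235 ✗
  …
  (5.5, 3.5, 165°): r_1=3.6235, r_2=2.5882, r_3=1.9319, r_4=1.5529 — all match ✓
No second candidate reproduces the full scan.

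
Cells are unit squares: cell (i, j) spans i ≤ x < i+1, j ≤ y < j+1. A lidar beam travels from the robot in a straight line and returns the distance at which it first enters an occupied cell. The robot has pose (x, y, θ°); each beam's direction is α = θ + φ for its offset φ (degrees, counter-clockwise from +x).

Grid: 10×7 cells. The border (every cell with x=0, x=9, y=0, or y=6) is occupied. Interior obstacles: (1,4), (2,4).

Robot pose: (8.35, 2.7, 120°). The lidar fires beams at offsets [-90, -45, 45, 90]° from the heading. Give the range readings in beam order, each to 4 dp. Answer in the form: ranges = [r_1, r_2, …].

ranges = [0.7506, 2.5114, 5.5387, 3.4000]

beam 1: φ=-90°, α=30°
  dir = (cos 30°, sin 30°) = (0.8660, 0.5000); from cell (8,2)
  next x-line at t=0.7506, next y-line at t=0.6000; Δt_x=1.1547, Δt_y=2.0000
    y: enter (8,3) at t=0.6000
    x: enter (9,3) at t=0.7506 ← occupied
  → r_1 = 0.7506
beam 2: φ=-45°, α=75°
  dir = (cos 75°, sin 75°) = (0.2588, 0.9659); from cell (8,2)
  next x-line at t=2.5114, next y-line at t=0.3106; Δt_x=3.8637, Δt_y=1.0353
    y: enter (8,3) at t=0.3106
    y: enter (8,4) at t=1.3459
    y: enter (8,5) at t=2.3811
    x: enter (9,5) at t=2.5114 ← occupied
  → r_2 = 2.5114
beam 3: φ=45°, α=165°
  dir = (cos 165°, sin 165°) = (-0.9659, 0.2588); from cell (8,2)
  next x-line at t=0.3623, next y-line at t=1.1591; Δt_x=1.0353, Δt_y=3.8637
    x: enter (7,2) at t=0.3623
    y: enter (7,3) at t=1.1591
    x: enter (6,3) at t=1.3976
    x: enter (5,3) at t=2.4329
    x: enter (4,3) at t=3.4682
    x: enter (3,3) at t=4.5035
    y: enter (3,4) at t=5.0228
    x: enter (2,4) at t=5.5387 ← occupied
  → r_3 = 5.5387
beam 4: φ=90°, α=210°
  dir = (cos 210°, sin 210°) = (-0.8660, -0.5000); from cell (8,2)
  next x-line at t=0.4041, next y-line at t=1.4000; Δt_x=1.1547, Δt_y=2.0000
    x: enter (7,2) at t=0.4041
    y: enter (7,1) at t=1.4000
    x: enter (6,1) at t=1.5588
    x: enter (5,1) at t=2.7135
    y: enter (5,0) at t=3.4000 ← occupied
  → r_4 = 3.4000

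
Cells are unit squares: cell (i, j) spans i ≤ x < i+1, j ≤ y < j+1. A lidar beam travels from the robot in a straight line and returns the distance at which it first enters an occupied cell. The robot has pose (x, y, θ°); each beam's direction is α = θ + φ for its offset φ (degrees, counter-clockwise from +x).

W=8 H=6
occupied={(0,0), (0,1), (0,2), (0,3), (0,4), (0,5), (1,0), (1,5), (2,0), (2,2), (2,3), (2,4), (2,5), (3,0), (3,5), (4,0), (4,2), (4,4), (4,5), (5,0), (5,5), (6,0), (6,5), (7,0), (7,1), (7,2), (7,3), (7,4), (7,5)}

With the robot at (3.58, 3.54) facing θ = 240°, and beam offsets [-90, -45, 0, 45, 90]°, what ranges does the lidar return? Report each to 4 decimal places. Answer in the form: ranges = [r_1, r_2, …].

beam 1: φ=-90°, α=150°
  d=(-0.8660,0.5000)  start (3,3)  tX=0.6697 tY=0.9200  stride 1/|dx|=1.1547 1/|dy|=2.0000
    cross x-line → (2,3), t=0.6697 (wall)
  → r_1 = 0.6697
beam 2: φ=-45°, α=195°
  d=(-0.9659,-0.2588)  start (3,3)  tX=0.6005 tY=2.0864  stride 1/|dx|=1.0353 1/|dy|=3.8637
    cross x-line → (2,3), t=0.6005 (wall)
  → r_2 = 0.6005
beam 3: φ=0°, α=240°
  d=(-0.5000,-0.8660)  start (3,3)  tX=1.1600 tY=0.6235  stride 1/|dx|=2.0000 1/|dy|=1.1547
    cross y-line → (3,2), t=0.6235
    cross x-line → (2,2), t=1.1600 (wall)
  → r_3 = 1.1600
beam 4: φ=45°, α=285°
  d=(0.2588,-0.9659)  start (3,3)  tX=1.6228 tY=0.5590  stride 1/|dx|=3.8637 1/|dy|=1.0353
    cross y-line → (3,2), t=0.5590
    cross y-line → (3,1), t=1.5943
    cross x-line → (4,1), t=1.6228
    cross y-line → (4,0), t=2.6296 (wall)
  → r_4 = 2.6296
beam 5: φ=90°, α=330°
  d=(0.8660,-0.5000)  start (3,3)  tX=0.4850 tY=1.0800  stride 1/|dx|=1.1547 1/|dy|=2.0000
    cross x-line → (4,3), t=0.4850
    cross y-line → (4,2), t=1.0800 (wall)
  → r_5 = 1.0800

ranges = [0.6697, 0.6005, 1.1600, 2.6296, 1.0800]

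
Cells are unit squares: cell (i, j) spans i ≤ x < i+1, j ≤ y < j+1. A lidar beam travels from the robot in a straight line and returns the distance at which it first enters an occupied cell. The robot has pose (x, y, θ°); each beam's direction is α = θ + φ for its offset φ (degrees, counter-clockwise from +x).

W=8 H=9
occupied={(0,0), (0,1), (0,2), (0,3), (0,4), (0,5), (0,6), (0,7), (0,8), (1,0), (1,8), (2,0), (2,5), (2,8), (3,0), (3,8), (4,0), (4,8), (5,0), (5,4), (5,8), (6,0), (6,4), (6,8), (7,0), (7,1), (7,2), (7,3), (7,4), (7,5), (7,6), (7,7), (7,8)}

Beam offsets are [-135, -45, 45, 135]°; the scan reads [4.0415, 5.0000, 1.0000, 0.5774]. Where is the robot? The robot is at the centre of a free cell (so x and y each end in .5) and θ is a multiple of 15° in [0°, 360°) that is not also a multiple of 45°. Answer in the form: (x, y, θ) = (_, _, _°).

(x, y, θ) = (3.5, 1.5, 165°)

Enumerate (i+0.5, j+0.5, θ) over the 39 free cells and 16 admissible headings. For each, cast all 4 beams and compare to the given ranges.
  (4.5, 7.5, 120°): beam 1 = 2.5882 ≠ 4.0415 ✗
  (4.5, 7.5, 195°): beam 1 = 0.5774 ≠ 4.0415 ✗
  (1.5, 7.5, 330°): beam 1 = 0.5176 ≠ 4.0415 ✗
  (5.5, 1.5, 120°): beam 1 = 1.5529 ≠ 4.0415 ✗
  …
  (3.5, 1.5, 165°): r_1=4.0415, r_2=5.0000, r_3=1.0000, r_4=0.5774 — all match ✓
No second candidate reproduces the full scan.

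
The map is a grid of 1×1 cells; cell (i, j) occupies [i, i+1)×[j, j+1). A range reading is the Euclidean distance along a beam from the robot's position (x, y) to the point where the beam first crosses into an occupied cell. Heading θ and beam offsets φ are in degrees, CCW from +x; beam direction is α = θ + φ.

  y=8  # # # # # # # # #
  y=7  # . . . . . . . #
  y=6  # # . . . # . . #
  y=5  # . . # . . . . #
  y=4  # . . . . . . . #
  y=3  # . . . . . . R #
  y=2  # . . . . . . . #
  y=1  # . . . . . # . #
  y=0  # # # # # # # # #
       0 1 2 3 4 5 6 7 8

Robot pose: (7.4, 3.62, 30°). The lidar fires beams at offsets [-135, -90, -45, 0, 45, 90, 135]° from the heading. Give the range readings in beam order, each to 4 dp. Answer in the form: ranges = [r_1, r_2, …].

beam 1: φ=-135°, α=255°
  direction (-0.2588, -0.9659); cell (7,3); t to first gridline: x 1.5455, y 0.6419 (then +3.8637 / +1.0353)
    (7,2) via y @ 0.6419
    (6,2) via x @ 1.5455
    (6,1) via y @ 1.6771  # hit
  → r_1 = 1.6771
beam 2: φ=-90°, α=300°
  direction (0.5000, -0.8660); cell (7,3); t to first gridline: x 1.2000, y 0.7159 (then +2.0000 / +1.1547)
    (7,2) via y @ 0.7159
    (8,2) via x @ 1.2000  # hit
  → r_2 = 1.2000
beam 3: φ=-45°, α=345°
  direction (0.9659, -0.2588); cell (7,3); t to first gridline: x 0.6212, y 2.3955 (then +1.0353 / +3.8637)
    (8,3) via x @ 0.6212  # hit
  → r_3 = 0.6212
beam 4: φ=0°, α=30°
  direction (0.8660, 0.5000); cell (7,3); t to first gridline: x 0.6928, y 0.7600 (then +1.1547 / +2.0000)
    (8,3) via x @ 0.6928  # hit
  → r_4 = 0.6928
beam 5: φ=45°, α=75°
  direction (0.2588, 0.9659); cell (7,3); t to first gridline: x 2.3182, y 0.3934 (then +3.8637 / +1.0353)
    (7,4) via y @ 0.3934
    (7,5) via y @ 1.4287
    (8,5) via x @ 2.3182  # hit
  → r_5 = 2.3182
beam 6: φ=90°, α=120°
  direction (-0.5000, 0.8660); cell (7,3); t to first gridline: x 0.8000, y 0.4388 (then +2.0000 / +1.1547)
    (7,4) via y @ 0.4388
    (6,4) via x @ 0.8000
    (6,5) via y @ 1.5935
    (6,6) via y @ 2.7482
    (5,6) via x @ 2.8000  # hit
  → r_6 = 2.8000
beam 7: φ=135°, α=165°
  direction (-0.9659, 0.2588); cell (7,3); t to first gridline: x 0.4141, y 1.4682 (then +1.0353 / +3.8637)
    (6,3) via x @ 0.4141
    (5,3) via x @ 1.4494
    (5,4) via y @ 1.4682
    (4,4) via x @ 2.4847
    (3,4) via x @ 3.5199
    (2,4) via x @ 4.5552
    (2,5) via y @ 5.3319
    (1,5) via x @ 5.5905
    (0,5) via x @ 6.6258  # hit
  → r_7 = 6.6258

ranges = [1.6771, 1.2000, 0.6212, 0.6928, 2.3182, 2.8000, 6.6258]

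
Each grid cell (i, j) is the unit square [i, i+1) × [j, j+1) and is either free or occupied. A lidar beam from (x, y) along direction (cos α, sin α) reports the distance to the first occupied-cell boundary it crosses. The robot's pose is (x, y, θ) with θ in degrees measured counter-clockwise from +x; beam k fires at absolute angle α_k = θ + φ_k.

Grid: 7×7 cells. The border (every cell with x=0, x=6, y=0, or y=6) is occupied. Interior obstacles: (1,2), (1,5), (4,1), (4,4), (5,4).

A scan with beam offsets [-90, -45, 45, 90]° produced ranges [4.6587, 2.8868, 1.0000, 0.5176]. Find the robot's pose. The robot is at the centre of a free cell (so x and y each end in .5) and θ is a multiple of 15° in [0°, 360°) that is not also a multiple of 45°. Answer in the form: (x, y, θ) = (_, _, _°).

(x, y, θ) = (1.5, 3.5, 75°)

The pose lattice has 20·16 = 320 candidates. Test each by forward raycasting.
  (2.5, 3.5, 210°): beam 1 = 1.7321 ≠ 4.6587 ✗
  (3.5, 1.5, 210°): beam 1 = 4.0415 ≠ 4.6587 ✗
  (3.5, 3.5, 165°): beam 1 = 2.5882 ≠ 4.6587 ✗
  (1.5, 3.5, 210°): beam 1 = 1.0000 ≠ 4.6587 ✗
  …
  (1.5, 3.5, 75°): r_1=4.6587, r_2=2.8868, r_3=1.0000, r_4=0.5176 — all match ✓
Only this pose fits every beam.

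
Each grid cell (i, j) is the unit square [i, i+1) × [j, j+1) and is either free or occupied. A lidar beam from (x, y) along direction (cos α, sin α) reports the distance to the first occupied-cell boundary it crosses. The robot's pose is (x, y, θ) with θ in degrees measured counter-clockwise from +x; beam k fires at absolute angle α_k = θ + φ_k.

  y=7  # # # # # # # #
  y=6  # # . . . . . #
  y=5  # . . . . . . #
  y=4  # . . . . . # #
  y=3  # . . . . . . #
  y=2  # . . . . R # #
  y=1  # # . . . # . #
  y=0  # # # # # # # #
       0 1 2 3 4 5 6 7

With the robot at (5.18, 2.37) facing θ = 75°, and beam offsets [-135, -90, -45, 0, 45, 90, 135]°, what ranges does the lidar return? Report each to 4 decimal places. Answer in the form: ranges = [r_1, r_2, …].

beam 1: φ=-135°, α=300°
  direction (0.5000, -0.8660); cell (5,2); t to first gridline: x 1.6400, y 0.4272 (then +2.0000 / +1.1547)
    (5,1) via y @ 0.4272  # hit
  → r_1 = 0.4272
beam 2: φ=-90°, α=345°
  direction (0.9659, -0.2588); cell (5,2); t to first gridline: x 0.8489, y 1.4296 (then +1.0353 / +3.8637)
    (6,2) via x @ 0.8489  # hit
  → r_2 = 0.8489
beam 3: φ=-45°, α=30°
  direction (0.8660, 0.5000); cell (5,2); t to first gridline: x 0.9469, y 1.2600 (then +1.1547 / +2.0000)
    (6,2) via x @ 0.9469  # hit
  → r_3 = 0.9469
beam 4: φ=0°, α=75°
  direction (0.2588, 0.9659); cell (5,2); t to first gridline: x 3.1682, y 0.6522 (then +3.8637 / +1.0353)
    (5,3) via y @ 0.6522
    (5,4) via y @ 1.6875
    (5,5) via y @ 2.7228
    (6,5) via x @ 3.1682
    (6,6) via y @ 3.7581
    (6,7) via y @ 4.7933  # hit
  → r_4 = 4.7933
beam 5: φ=45°, α=120°
  direction (-0.5000, 0.8660); cell (5,2); t to first gridline: x 0.3600, y 0.7275 (then +2.0000 / +1.1547)
    (4,2) via x @ 0.3600
    (4,3) via y @ 0.7275
    (4,4) via y @ 1.8822
    (3,4) via x @ 2.3600
    (3,5) via y @ 3.0369
    (3,6) via y @ 4.1916
    (2,6) via x @ 4.3600
    (2,7) via y @ 5.3463  # hit
  → r_5 = 5.3463
beam 6: φ=90°, α=165°
  direction (-0.9659, 0.2588); cell (5,2); t to first gridline: x 0.1863, y 2.4341 (then +1.0353 / +3.8637)
    (4,2) via x @ 0.1863
    (3,2) via x @ 1.2216
    (2,2) via x @ 2.2569
    (2,3) via y @ 2.4341
    (1,3) via x @ 3.2922
    (0,3) via x @ 4.3275  # hit
  → r_6 = 4.3275
beam 7: φ=135°, α=210°
  direction (-0.8660, -0.5000); cell (5,2); t to first gridline: x 0.2078, y 0.7400 (then +1.1547 / +2.0000)
    (4,2) via x @ 0.2078
    (4,1) via y @ 0.7400
    (3,1) via x @ 1.3625
    (2,1) via x @ 2.5172
    (2,0) via y @ 2.7400  # hit
  → r_7 = 2.7400

ranges = [0.4272, 0.8489, 0.9469, 4.7933, 5.3463, 4.3275, 2.7400]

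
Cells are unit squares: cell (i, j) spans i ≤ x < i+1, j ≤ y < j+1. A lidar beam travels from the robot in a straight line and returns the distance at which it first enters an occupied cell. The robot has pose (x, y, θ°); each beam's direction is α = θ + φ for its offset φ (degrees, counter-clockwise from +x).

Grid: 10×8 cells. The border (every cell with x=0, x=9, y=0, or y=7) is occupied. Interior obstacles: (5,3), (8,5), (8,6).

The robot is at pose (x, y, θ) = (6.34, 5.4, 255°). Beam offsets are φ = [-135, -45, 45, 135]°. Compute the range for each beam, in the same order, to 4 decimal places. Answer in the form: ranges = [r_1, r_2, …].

ranges = [1.8475, 6.1661, 5.0807, 1.9168]

beam 1: φ=-135°, α=120°
  dir = (cos 120°, sin 120°) = (-0.5000, 0.8660); from cell (6,5)
  next x-line at t=0.6800, next y-line at t=0.6928; Δt_x=2.0000, Δt_y=1.1547
    x: enter (5,5) at t=0.6800
    y: enter (5,6) at t=0.6928
    y: enter (5,7) at t=1.8475 ← occupied
  → r_1 = 1.8475
beam 2: φ=-45°, α=210°
  dir = (cos 210°, sin 210°) = (-0.8660, -0.5000); from cell (6,5)
  next x-line at t=0.3926, next y-line at t=0.8000; Δt_x=1.1547, Δt_y=2.0000
    x: enter (5,5) at t=0.3926
    y: enter (5,4) at t=0.8000
    x: enter (4,4) at t=1.5473
    x: enter (3,4) at t=2.7020
    y: enter (3,3) at t=2.8000
    x: enter (2,3) at t=3.8567
    y: enter (2,2) at t=4.8000
    x: enter (1,2) at t=5.0114
    x: enter (0,2) at t=6.1661 ← occupied
  → r_2 = 6.1661
beam 3: φ=45°, α=300°
  dir = (cos 300°, sin 300°) = (0.5000, -0.8660); from cell (6,5)
  next x-line at t=1.3200, next y-line at t=0.4619; Δt_x=2.0000, Δt_y=1.1547
    y: enter (6,4) at t=0.4619
    x: enter (7,4) at t=1.3200
    y: enter (7,3) at t=1.6166
    y: enter (7,2) at t=2.7713
    x: enter (8,2) at t=3.3200
    y: enter (8,1) at t=3.9260
    y: enter (8,0) at t=5.0807 ← occupied
  → r_3 = 5.0807
beam 4: φ=135°, α=30°
  dir = (cos 30°, sin 30°) = (0.8660, 0.5000); from cell (6,5)
  next x-line at t=0.7621, next y-line at t=1.2000; Δt_x=1.1547, Δt_y=2.0000
    x: enter (7,5) at t=0.7621
    y: enter (7,6) at t=1.2000
    x: enter (8,6) at t=1.9168 ← occupied
  → r_4 = 1.9168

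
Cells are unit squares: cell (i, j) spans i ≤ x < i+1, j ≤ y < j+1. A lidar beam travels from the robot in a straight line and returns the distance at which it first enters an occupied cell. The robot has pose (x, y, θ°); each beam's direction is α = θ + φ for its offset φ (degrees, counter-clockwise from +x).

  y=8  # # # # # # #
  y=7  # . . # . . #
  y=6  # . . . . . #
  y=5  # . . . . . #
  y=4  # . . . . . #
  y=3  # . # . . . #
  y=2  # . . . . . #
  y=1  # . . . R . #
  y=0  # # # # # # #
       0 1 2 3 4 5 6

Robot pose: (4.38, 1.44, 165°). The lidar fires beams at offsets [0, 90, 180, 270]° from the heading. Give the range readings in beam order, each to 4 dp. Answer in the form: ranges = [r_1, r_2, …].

ranges = [3.4992, 0.4555, 1.6771, 6.2592]

beam 1: φ=0°, α=165°
  d=(-0.9659,0.2588)  start (4,1)  tX=0.3934 tY=2.1637  stride 1/|dx|=1.0353 1/|dy|=3.8637
    cross x-line → (3,1), t=0.3934
    cross x-line → (2,1), t=1.4287
    cross y-line → (2,2), t=2.1637
    cross x-line → (1,2), t=2.4640
    cross x-line → (0,2), t=3.4992 (wall)
  → r_1 = 3.4992
beam 2: φ=90°, α=255°
  d=(-0.2588,-0.9659)  start (4,1)  tX=1.4682 tY=0.4555  stride 1/|dx|=3.8637 1/|dy|=1.0353
    cross y-line → (4,0), t=0.4555 (wall)
  → r_2 = 0.4555
beam 3: φ=180°, α=345°
  d=(0.9659,-0.2588)  start (4,1)  tX=0.6419 tY=1.7000  stride 1/|dx|=1.0353 1/|dy|=3.8637
    cross x-line → (5,1), t=0.6419
    cross x-line → (6,1), t=1.6771 (wall)
  → r_3 = 1.6771
beam 4: φ=270°, α=75°
  d=(0.2588,0.9659)  start (4,1)  tX=2.3955 tY=0.5798  stride 1/|dx|=3.8637 1/|dy|=1.0353
    cross y-line → (4,2), t=0.5798
    cross y-line → (4,3), t=1.6150
    cross x-line → (5,3), t=2.3955
    cross y-line → (5,4), t=2.6503
    cross y-line → (5,5), t=3.6856
    cross y-line → (5,6), t=4.7209
    cross y-line → (5,7), t=5.7561
    cross x-line → (6,7), t=6.2592 (wall)
  → r_4 = 6.2592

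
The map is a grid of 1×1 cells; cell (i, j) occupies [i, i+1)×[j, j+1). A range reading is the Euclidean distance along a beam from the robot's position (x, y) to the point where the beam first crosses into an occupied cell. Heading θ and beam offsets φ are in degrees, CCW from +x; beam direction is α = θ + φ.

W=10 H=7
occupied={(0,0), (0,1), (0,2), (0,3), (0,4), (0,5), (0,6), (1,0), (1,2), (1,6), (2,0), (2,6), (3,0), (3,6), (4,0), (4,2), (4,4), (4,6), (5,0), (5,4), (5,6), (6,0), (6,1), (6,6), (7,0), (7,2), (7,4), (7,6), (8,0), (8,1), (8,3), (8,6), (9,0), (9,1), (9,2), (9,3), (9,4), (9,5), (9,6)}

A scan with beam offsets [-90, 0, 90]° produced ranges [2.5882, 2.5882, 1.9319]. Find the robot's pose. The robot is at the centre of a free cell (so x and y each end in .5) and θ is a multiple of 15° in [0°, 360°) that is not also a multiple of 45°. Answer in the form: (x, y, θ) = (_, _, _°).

The pose lattice has 31·16 = 496 candidates. Test each by forward raycasting.
  (1.5, 5.5, 15°): beam 1 = 4.6587 ≠ 2.5882 ✗
  (7.5, 5.5, 195°): beam 1 = 0.5176 ≠ 2.5882 ✗
  (6.5, 4.5, 240°): beam 1 = 0.5774 ≠ 2.5882 ✗
  …
  (3.5, 5.5, 285°): r_1=2.5882, r_2=2.5882, r_3=1.9319 — all match ✓
Only this pose fits every beam.

(x, y, θ) = (3.5, 5.5, 285°)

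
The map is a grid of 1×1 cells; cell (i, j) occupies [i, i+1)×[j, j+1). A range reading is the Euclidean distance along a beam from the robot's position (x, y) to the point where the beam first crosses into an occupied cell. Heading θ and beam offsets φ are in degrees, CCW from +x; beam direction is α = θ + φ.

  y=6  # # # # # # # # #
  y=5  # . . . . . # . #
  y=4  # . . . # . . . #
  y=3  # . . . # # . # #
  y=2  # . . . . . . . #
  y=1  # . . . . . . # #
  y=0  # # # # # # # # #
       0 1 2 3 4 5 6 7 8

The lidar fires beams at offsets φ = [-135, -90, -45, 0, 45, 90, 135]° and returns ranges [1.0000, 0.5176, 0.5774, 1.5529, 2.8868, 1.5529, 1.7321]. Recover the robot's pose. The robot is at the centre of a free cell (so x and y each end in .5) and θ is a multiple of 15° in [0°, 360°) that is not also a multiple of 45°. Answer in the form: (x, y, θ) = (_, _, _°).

The pose lattice has 29·16 = 464 candidates. Test each by forward raycasting.
  (3.5, 3.5, 255°): beam 1 = 2.8868 ≠ 1.0000 ✗
  (6.5, 4.5, 15°): beam 2 = 2.5882 ≠ 0.5176 ✗
  (2.5, 2.5, 285°): beam 1 = 1.7321 ≠ 1.0000 ✗
  (5.5, 5.5, 345°): beam 2 = 1.5529 ≠ 0.5176 ✗
  …
  (5.5, 1.5, 345°): r_1=1.0000, r_2=0.5176, r_3=0.5774, r_4=1.5529, r_5=2.8868, r_6=1.5529, r_7=1.7321 — all match ✓
Only this pose fits every beam.

(x, y, θ) = (5.5, 1.5, 345°)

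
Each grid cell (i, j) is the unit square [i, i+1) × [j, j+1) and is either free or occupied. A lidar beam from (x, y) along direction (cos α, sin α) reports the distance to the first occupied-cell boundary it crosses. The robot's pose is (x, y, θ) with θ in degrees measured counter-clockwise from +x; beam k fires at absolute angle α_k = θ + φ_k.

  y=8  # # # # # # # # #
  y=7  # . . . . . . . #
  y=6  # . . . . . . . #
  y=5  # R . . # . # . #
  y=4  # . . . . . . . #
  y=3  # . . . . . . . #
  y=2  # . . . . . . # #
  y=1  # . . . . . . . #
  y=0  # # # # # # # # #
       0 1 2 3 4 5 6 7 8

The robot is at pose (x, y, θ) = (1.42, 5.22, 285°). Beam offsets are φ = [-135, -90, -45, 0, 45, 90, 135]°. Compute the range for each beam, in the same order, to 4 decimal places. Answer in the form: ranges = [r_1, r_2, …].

beam 1: φ=-135°, α=150°
  d=(-0.8660,0.5000)  start (1,5)  tX=0.4850 tY=1.5600  stride 1/|dx|=1.1547 1/|dy|=2.0000
    cross x-line → (0,5), t=0.4850 (wall)
  → r_1 = 0.4850
beam 2: φ=-90°, α=195°
  d=(-0.9659,-0.2588)  start (1,5)  tX=0.4348 tY=0.8500  stride 1/|dx|=1.0353 1/|dy|=3.8637
    cross x-line → (0,5), t=0.4348 (wall)
  → r_2 = 0.4348
beam 3: φ=-45°, α=240°
  d=(-0.5000,-0.8660)  start (1,5)  tX=0.8400 tY=0.2540  stride 1/|dx|=2.0000 1/|dy|=1.1547
    cross y-line → (1,4), t=0.2540
    cross x-line → (0,4), t=0.8400 (wall)
  → r_3 = 0.8400
beam 4: φ=0°, α=285°
  d=(0.2588,-0.9659)  start (1,5)  tX=2.2409 tY=0.2278  stride 1/|dx|=3.8637 1/|dy|=1.0353
    cross y-line → (1,4), t=0.2278
    cross y-line → (1,3), t=1.2630
    cross x-line → (2,3), t=2.2409
    cross y-line → (2,2), t=2.2983
    cross y-line → (2,1), t=3.3336
    cross y-line → (2,0), t=4.3689 (wall)
  → r_4 = 4.3689
beam 5: φ=45°, α=330°
  d=(0.8660,-0.5000)  start (1,5)  tX=0.6697 tY=0.4400  stride 1/|dx|=1.1547 1/|dy|=2.0000
    cross y-line → (1,4), t=0.4400
    cross x-line → (2,4), t=0.6697
    cross x-line → (3,4), t=1.8244
    cross y-line → (3,3), t=2.4400
    cross x-line → (4,3), t=2.9791
    cross x-line → (5,3), t=4.1338
    cross y-line → (5,2), t=4.4400
    cross x-line → (6,2), t=5.2885
    cross y-line → (6,1), t=6.4400
    cross x-line → (7,1), t=6.4432
    cross x-line → (8,1), t=7.5979 (wall)
  → r_5 = 7.5979
beam 6: φ=90°, α=15°
  d=(0.9659,0.2588)  start (1,5)  tX=0.6005 tY=3.0137  stride 1/|dx|=1.0353 1/|dy|=3.8637
    cross x-line → (2,5), t=0.6005
    cross x-line → (3,5), t=1.6357
    cross x-line → (4,5), t=2.6710 (wall)
  → r_6 = 2.6710
beam 7: φ=135°, α=60°
  d=(0.5000,0.8660)  start (1,5)  tX=1.1600 tY=0.9007  stride 1/|dx|=2.0000 1/|dy|=1.1547
    cross y-line → (1,6), t=0.9007
    cross x-line → (2,6), t=1.1600
    cross y-line → (2,7), t=2.0554
    cross x-line → (3,7), t=3.1600
    cross y-line → (3,8), t=3.2101 (wall)
  → r_7 = 3.2101

ranges = [0.4850, 0.4348, 0.8400, 4.3689, 7.5979, 2.6710, 3.2101]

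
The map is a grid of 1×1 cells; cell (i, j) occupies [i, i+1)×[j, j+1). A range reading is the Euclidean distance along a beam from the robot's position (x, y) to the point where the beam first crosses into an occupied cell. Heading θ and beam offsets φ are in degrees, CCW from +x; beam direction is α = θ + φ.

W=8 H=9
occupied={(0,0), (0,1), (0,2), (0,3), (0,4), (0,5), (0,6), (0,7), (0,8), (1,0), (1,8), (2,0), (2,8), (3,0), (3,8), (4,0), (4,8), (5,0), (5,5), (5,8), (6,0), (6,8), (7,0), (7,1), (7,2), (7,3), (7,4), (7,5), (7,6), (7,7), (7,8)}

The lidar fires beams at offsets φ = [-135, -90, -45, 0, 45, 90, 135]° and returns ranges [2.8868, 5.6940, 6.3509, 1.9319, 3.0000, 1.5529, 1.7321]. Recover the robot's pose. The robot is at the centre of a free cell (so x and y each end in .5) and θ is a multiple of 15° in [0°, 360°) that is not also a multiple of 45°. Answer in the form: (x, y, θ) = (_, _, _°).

(x, y, θ) = (3.5, 6.5, 345°)

The pose lattice has 41·16 = 656 candidates. Test each by forward raycasting.
  (1.5, 5.5, 195°): beam 2 = 1.9319 ≠ 5.6940 ✗
  (1.5, 3.5, 150°): beam 1 = 5.6940 ≠ 2.8868 ✗
  (4.5, 1.5, 330°): beam 1 = 1.9319 ≠ 2.8868 ✗
  …
  (3.5, 6.5, 345°): r_1=2.8868, r_2=5.6940, r_3=6.3509, r_4=1.9319, r_5=3.0000, r_6=1.5529, r_7=1.7321 — all match ✓
No second candidate reproduces the full scan.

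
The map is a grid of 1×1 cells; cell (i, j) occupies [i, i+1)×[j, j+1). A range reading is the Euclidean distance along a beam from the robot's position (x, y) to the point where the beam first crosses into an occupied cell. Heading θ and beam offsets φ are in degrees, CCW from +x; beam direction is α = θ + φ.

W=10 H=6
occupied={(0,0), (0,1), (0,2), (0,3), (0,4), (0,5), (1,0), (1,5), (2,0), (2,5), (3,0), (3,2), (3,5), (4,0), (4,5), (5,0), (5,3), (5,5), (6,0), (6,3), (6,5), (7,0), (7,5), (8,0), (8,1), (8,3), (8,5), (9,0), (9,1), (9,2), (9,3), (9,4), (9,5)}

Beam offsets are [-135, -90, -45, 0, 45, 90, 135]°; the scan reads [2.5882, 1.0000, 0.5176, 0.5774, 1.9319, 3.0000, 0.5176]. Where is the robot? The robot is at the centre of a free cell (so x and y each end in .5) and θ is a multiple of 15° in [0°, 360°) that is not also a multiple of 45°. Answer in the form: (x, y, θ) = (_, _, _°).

(x, y, θ) = (3.5, 1.5, 300°)

The pose lattice has 27·16 = 432 candidates. Test each by forward raycasting.
  (7.5, 1.5, 165°): beam 1 = 0.5774 ≠ 2.5882 ✗
  (6.5, 4.5, 105°): beam 1 = 1.7321 ≠ 2.5882 ✗
  (3.5, 1.5, 240°): beam 1 = 0.5176 ≠ 2.5882 ✗
  (2.5, 1.5, 30°): beam 1 = 0.5176 ≠ 2.5882 ✗
  …
  (3.5, 1.5, 300°): r_1=2.5882, r_2=1.0000, r_3=0.5176, r_4=0.5774, r_5=1.9319, r_6=3.0000, r_7=0.5176 — all match ✓
No second candidate reproduces the full scan.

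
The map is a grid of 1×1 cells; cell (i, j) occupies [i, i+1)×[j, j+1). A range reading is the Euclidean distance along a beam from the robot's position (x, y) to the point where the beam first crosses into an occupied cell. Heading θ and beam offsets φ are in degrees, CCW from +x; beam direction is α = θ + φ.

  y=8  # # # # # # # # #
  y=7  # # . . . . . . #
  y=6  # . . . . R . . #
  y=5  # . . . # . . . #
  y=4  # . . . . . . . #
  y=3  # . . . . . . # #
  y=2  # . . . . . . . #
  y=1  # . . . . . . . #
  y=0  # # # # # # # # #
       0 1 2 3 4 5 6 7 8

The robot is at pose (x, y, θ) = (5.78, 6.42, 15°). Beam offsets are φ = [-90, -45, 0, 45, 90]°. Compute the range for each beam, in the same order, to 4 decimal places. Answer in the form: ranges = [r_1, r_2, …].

beam 1: φ=-90°, α=285°
  dir = (cos 285°, sin 285°) = (0.2588, -0.9659); from cell (5,6)
  next x-line at t=0.8500, next y-line at t=0.4348; Δt_x=3.8637, Δt_y=1.0353
    y: enter (5,5) at t=0.4348
    x: enter (6,5) at t=0.8500
    y: enter (6,4) at t=1.4701
    y: enter (6,3) at t=2.5054
    y: enter (6,2) at t=3.5406
    y: enter (6,1) at t=4.5759
    x: enter (7,1) at t=4.7137
    y: enter (7,0) at t=5.6112 ← occupied
  → r_1 = 5.6112
beam 2: φ=-45°, α=330°
  dir = (cos 330°, sin 330°) = (0.8660, -0.5000); from cell (5,6)
  next x-line at t=0.2540, next y-line at t=0.8400; Δt_x=1.1547, Δt_y=2.0000
    x: enter (6,6) at t=0.2540
    y: enter (6,5) at t=0.8400
    x: enter (7,5) at t=1.4087
    x: enter (8,5) at t=2.5634 ← occupied
  → r_2 = 2.5634
beam 3: φ=0°, α=15°
  dir = (cos 15°, sin 15°) = (0.9659, 0.2588); from cell (5,6)
  next x-line at t=0.2278, next y-line at t=2.2409; Δt_x=1.0353, Δt_y=3.8637
    x: enter (6,6) at t=0.2278
    x: enter (7,6) at t=1.2630
    y: enter (7,7) at t=2.2409
    x: enter (8,7) at t=2.2983 ← occupied
  → r_3 = 2.2983
beam 4: φ=45°, α=60°
  dir = (cos 60°, sin 60°) = (0.5000, 0.8660); from cell (5,6)
  next x-line at t=0.4400, next y-line at t=0.6697; Δt_x=2.0000, Δt_y=1.1547
    x: enter (6,6) at t=0.4400
    y: enter (6,7) at t=0.6697
    y: enter (6,8) at t=1.8244 ← occupied
  → r_4 = 1.8244
beam 5: φ=90°, α=105°
  dir = (cos 105°, sin 105°) = (-0.2588, 0.9659); from cell (5,6)
  next x-line at t=3.0137, next y-line at t=0.6005; Δt_x=3.8637, Δt_y=1.0353
    y: enter (5,7) at t=0.6005
    y: enter (5,8) at t=1.6357 ← occupied
  → r_5 = 1.6357

ranges = [5.6112, 2.5634, 2.2983, 1.8244, 1.6357]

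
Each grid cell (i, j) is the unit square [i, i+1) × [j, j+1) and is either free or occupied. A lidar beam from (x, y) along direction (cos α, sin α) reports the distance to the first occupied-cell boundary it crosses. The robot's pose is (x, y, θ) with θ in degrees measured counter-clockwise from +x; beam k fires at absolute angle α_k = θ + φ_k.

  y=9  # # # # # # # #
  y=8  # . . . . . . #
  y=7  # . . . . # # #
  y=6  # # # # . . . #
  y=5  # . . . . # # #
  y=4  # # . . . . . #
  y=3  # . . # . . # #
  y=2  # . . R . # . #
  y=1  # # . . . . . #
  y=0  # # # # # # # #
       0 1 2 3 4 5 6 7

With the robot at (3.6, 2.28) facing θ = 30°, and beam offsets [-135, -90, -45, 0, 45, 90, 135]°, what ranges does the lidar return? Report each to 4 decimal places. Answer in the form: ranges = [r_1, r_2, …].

beam 1: φ=-135°, α=255°
  d=(-0.2588,-0.9659)  start (3,2)  tX=2.3182 tY=0.2899  stride 1/|dx|=3.8637 1/|dy|=1.0353
    cross y-line → (3,1), t=0.2899
    cross y-line → (3,0), t=1.3252 (wall)
  → r_1 = 1.3252
beam 2: φ=-90°, α=300°
  d=(0.5000,-0.8660)  start (3,2)  tX=0.8000 tY=0.3233  stride 1/|dx|=2.0000 1/|dy|=1.1547
    cross y-line → (3,1), t=0.3233
    cross x-line → (4,1), t=0.8000
    cross y-line → (4,0), t=1.4780 (wall)
  → r_2 = 1.4780
beam 3: φ=-45°, α=345°
  d=(0.9659,-0.2588)  start (3,2)  tX=0.4141 tY=1.0818  stride 1/|dx|=1.0353 1/|dy|=3.8637
    cross x-line → (4,2), t=0.4141
    cross y-line → (4,1), t=1.0818
    cross x-line → (5,1), t=1.4494
    cross x-line → (6,1), t=2.4847
    cross x-line → (7,1), t=3.5199 (wall)
  → r_3 = 3.5199
beam 4: φ=0°, α=30°
  d=(0.8660,0.5000)  start (3,2)  tX=0.4619 tY=1.4400  stride 1/|dx|=1.1547 1/|dy|=2.0000
    cross x-line → (4,2), t=0.4619
    cross y-line → (4,3), t=1.4400
    cross x-line → (5,3), t=1.6166
    cross x-line → (6,3), t=2.7713 (wall)
  → r_4 = 2.7713
beam 5: φ=45°, α=75°
  d=(0.2588,0.9659)  start (3,2)  tX=1.5455 tY=0.7454  stride 1/|dx|=3.8637 1/|dy|=1.0353
    cross y-line → (3,3), t=0.7454 (wall)
  → r_5 = 0.7454
beam 6: φ=90°, α=120°
  d=(-0.5000,0.8660)  start (3,2)  tX=1.2000 tY=0.8314  stride 1/|dx|=2.0000 1/|dy|=1.1547
    cross y-line → (3,3), t=0.8314 (wall)
  → r_6 = 0.8314
beam 7: φ=135°, α=165°
  d=(-0.9659,0.2588)  start (3,2)  tX=0.6212 tY=2.7819  stride 1/|dx|=1.0353 1/|dy|=3.8637
    cross x-line → (2,2), t=0.6212
    cross x-line → (1,2), t=1.6564
    cross x-line → (0,2), t=2.6917 (wall)
  → r_7 = 2.6917

ranges = [1.3252, 1.4780, 3.5199, 2.7713, 0.7454, 0.8314, 2.6917]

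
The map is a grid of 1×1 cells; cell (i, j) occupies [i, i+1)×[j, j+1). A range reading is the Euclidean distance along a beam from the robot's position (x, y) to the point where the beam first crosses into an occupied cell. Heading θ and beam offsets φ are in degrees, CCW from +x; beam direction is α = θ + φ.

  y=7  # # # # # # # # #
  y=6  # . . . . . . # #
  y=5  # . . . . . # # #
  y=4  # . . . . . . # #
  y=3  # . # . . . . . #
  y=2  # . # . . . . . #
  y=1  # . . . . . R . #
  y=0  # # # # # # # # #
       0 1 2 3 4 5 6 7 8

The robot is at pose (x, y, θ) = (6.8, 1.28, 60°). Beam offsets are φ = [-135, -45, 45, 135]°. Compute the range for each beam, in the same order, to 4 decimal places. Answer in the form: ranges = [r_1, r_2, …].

ranges = [0.2899, 1.2423, 5.9218, 1.0818]

beam 1: φ=-135°, α=285°
  direction (0.2588, -0.9659); cell (6,1); t to first gridline: x 0.7727, y 0.2899 (then +3.8637 / +1.0353)
    (6,0) via y @ 0.2899  # hit
  → r_1 = 0.2899
beam 2: φ=-45°, α=15°
  direction (0.9659, 0.2588); cell (6,1); t to first gridline: x 0.2071, y 2.7819 (then +1.0353 / +3.8637)
    (7,1) via x @ 0.2071
    (8,1) via x @ 1.2423  # hit
  → r_2 = 1.2423
beam 3: φ=45°, α=105°
  direction (-0.2588, 0.9659); cell (6,1); t to first gridline: x 3.0910, y 0.7454 (then +3.8637 / +1.0353)
    (6,2) via y @ 0.7454
    (6,3) via y @ 1.7807
    (6,4) via y @ 2.8160
    (5,4) via x @ 3.0910
    (5,5) via y @ 3.8512
    (5,6) via y @ 4.8865
    (5,7) via y @ 5.9218  # hit
  → r_3 = 5.9218
beam 4: φ=135°, α=195°
  direction (-0.9659, -0.2588); cell (6,1); t to first gridline: x 0.8282, y 1.0818 (then +1.0353 / +3.8637)
    (5,1) via x @ 0.8282
    (5,0) via y @ 1.0818  # hit
  → r_4 = 1.0818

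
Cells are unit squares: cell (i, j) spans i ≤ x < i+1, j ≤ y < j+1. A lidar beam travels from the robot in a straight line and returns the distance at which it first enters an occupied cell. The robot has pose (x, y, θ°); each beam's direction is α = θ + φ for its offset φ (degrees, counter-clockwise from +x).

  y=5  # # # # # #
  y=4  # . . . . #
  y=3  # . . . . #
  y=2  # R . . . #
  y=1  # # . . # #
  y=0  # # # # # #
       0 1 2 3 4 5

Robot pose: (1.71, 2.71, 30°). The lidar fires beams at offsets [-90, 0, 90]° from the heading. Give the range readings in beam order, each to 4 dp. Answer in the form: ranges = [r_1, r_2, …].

ranges = [1.9745, 3.7990, 1.4200]

beam 1: φ=-90°, α=300°
  direction (0.5000, -0.8660); cell (1,2); t to first gridline: x 0.5800, y 0.8198 (then +2.0000 / +1.1547)
    (2,2) via x @ 0.5800
    (2,1) via y @ 0.8198
    (2,0) via y @ 1.9745  # hit
  → r_1 = 1.9745
beam 2: φ=0°, α=30°
  direction (0.8660, 0.5000); cell (1,2); t to first gridline: x 0.3349, y 0.5800 (then +1.1547 / +2.0000)
    (2,2) via x @ 0.3349
    (2,3) via y @ 0.5800
    (3,3) via x @ 1.4896
    (3,4) via y @ 2.5800
    (4,4) via x @ 2.6443
    (5,4) via x @ 3.7990  # hit
  → r_2 = 3.7990
beam 3: φ=90°, α=120°
  direction (-0.5000, 0.8660); cell (1,2); t to first gridline: x 1.4200, y 0.3349 (then +2.0000 / +1.1547)
    (1,3) via y @ 0.3349
    (0,3) via x @ 1.4200  # hit
  → r_3 = 1.4200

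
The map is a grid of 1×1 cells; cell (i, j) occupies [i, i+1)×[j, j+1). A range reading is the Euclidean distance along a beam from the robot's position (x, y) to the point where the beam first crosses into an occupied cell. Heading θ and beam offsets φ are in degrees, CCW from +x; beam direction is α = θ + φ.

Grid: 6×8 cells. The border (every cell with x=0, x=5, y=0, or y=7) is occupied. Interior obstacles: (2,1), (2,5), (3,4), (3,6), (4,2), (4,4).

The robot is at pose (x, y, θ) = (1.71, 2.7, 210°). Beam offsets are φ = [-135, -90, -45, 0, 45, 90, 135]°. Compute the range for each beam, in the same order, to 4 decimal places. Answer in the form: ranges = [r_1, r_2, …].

beam 1: φ=-135°, α=75°
  cosα=0.2588 sinα=0.9659 | (1,2) | tMaxX 1.1205 tMaxY 0.3106 | tΔX 3.8637 tΔY 1.0353
    t=0.3106 [y] (1,3)
    t=1.1205 [x] (2,3)
    t=1.3459 [y] (2,4)
    t=2.3811 [y] (2,5) — stop
  → r_1 = 2.3811
beam 2: φ=-90°, α=120°
  cosα=-0.5000 sinα=0.8660 | (1,2) | tMaxX 1.4200 tMaxY 0.3464 | tΔX 2.0000 tΔY 1.1547
    t=0.3464 [y] (1,3)
    t=1.4200 [x] (0,3) — stop
  → r_2 = 1.4200
beam 3: φ=-45°, α=165°
  cosα=-0.9659 sinα=0.2588 | (1,2) | tMaxX 0.7350 tMaxY 1.1591 | tΔX 1.0353 tΔY 3.8637
    t=0.7350 [x] (0,2) — stop
  → r_3 = 0.7350
beam 4: φ=0°, α=210°
  cosα=-0.8660 sinα=-0.5000 | (1,2) | tMaxX 0.8198 tMaxY 1.4000 | tΔX 1.1547 tΔY 2.0000
    t=0.8198 [x] (0,2) — stop
  → r_4 = 0.8198
beam 5: φ=45°, α=255°
  cosα=-0.2588 sinα=-0.9659 | (1,2) | tMaxX 2.7432 tMaxY 0.7247 | tΔX 3.8637 tΔY 1.0353
    t=0.7247 [y] (1,1)
    t=1.7600 [y] (1,0) — stop
  → r_5 = 1.7600
beam 6: φ=90°, α=300°
  cosα=0.5000 sinα=-0.8660 | (1,2) | tMaxX 0.5800 tMaxY 0.8083 | tΔX 2.0000 tΔY 1.1547
    t=0.5800 [x] (2,2)
    t=0.8083 [y] (2,1) — stop
  → r_6 = 0.8083
beam 7: φ=135°, α=345°
  cosα=0.9659 sinα=-0.2588 | (1,2) | tMaxX 0.3002 tMaxY 2.7046 | tΔX 1.0353 tΔY 3.8637
    t=0.3002 [x] (2,2)
    t=1.3355 [x] (3,2)
    t=2.3708 [x] (4,2) — stop
  → r_7 = 2.3708

ranges = [2.3811, 1.4200, 0.7350, 0.8198, 1.7600, 0.8083, 2.3708]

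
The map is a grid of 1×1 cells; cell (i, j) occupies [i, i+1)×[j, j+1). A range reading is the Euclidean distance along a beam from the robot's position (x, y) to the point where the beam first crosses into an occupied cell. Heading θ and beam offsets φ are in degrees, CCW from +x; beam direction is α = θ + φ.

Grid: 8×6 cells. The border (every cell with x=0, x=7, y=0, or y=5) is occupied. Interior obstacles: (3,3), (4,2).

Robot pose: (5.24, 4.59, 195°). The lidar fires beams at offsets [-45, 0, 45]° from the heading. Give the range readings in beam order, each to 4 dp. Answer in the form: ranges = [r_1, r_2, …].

beam 1: φ=-45°, α=150°
  dir = (cos 150°, sin 150°) = (-0.8660, 0.5000); from cell (5,4)
  next x-line at t=0.2771, next y-line at t=0.8200; Δt_x=1.1547, Δt_y=2.0000
    x: enter (4,4) at t=0.2771
    y: enter (4,5) at t=0.8200 ← occupied
  → r_1 = 0.8200
beam 2: φ=0°, α=195°
  dir = (cos 195°, sin 195°) = (-0.9659, -0.2588); from cell (5,4)
  next x-line at t=0.2485, next y-line at t=2.2796; Δt_x=1.0353, Δt_y=3.8637
    x: enter (4,4) at t=0.2485
    x: enter (3,4) at t=1.2837
    y: enter (3,3) at t=2.2796 ← occupied
  → r_2 = 2.2796
beam 3: φ=45°, α=240°
  dir = (cos 240°, sin 240°) = (-0.5000, -0.8660); from cell (5,4)
  next x-line at t=0.4800, next y-line at t=0.6813; Δt_x=2.0000, Δt_y=1.1547
    x: enter (4,4) at t=0.4800
    y: enter (4,3) at t=0.6813
    y: enter (4,2) at t=1.8360 ← occupied
  → r_3 = 1.8360

ranges = [0.8200, 2.2796, 1.8360]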